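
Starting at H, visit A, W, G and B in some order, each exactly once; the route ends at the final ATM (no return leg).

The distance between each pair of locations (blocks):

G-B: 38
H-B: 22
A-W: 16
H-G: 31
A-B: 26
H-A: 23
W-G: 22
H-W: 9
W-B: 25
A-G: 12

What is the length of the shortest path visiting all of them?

There are 4! = 24 possible orderings.
H→A→W→G→B: 23+16+22+38 = 99
H→A→W→B→G: 23+16+25+38 = 102
H→A→G→W→B: 23+12+22+25 = 82
H→A→G→B→W: 23+12+38+25 = 98
H→A→B→W→G: 23+26+25+22 = 96
H→A→B→G→W: 23+26+38+22 = 109
H→W→A→G→B: 9+16+12+38 = 75
H→W→A→B→G: 9+16+26+38 = 89
H→W→G→A→B: 9+22+12+26 = 69
H→W→G→B→A: 9+22+38+26 = 95
H→W→B→A→G: 9+25+26+12 = 72
H→W→B→G→A: 9+25+38+12 = 84
H→G→A→W→B: 31+12+16+25 = 84
H→G→A→B→W: 31+12+26+25 = 94
… (10 more)
The minimum is 69.
One shortest path: H → W → G → A → B.

Shortest open route: 69 blocks.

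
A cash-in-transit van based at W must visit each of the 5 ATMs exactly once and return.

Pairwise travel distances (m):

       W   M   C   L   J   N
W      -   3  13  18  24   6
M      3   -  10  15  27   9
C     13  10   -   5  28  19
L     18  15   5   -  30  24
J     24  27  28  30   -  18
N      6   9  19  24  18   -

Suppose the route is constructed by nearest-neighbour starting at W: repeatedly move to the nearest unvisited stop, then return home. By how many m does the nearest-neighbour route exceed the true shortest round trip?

From W: M=3, N=6, C=13, L=18, J=24 → choose M (3).
From M: N=9, C=10, L=15, J=27 → choose N (9).
From N: J=18, C=19, L=24 → choose J (18).
From J: C=28, L=30 → choose C (28).
From C: L=5 → choose L (5).
NN route W → M → N → J → C → L → W costs 81.
Optimal: W → M → C → L → J → N → W costs 72 (by enumerating all 60 distinct tours).
Excess = 81 − 72 = 9.

The nearest-neighbour route is 9 m longer than optimal.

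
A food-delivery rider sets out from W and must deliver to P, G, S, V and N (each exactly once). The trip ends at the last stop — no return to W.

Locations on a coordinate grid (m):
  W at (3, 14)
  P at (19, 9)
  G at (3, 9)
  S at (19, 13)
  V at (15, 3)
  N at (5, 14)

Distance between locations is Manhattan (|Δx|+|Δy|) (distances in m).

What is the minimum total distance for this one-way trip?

Shortest open route: 41 m.

There are 5! = 120 possible orderings.
W → P → G → S → V → N: 21+16+20+14+21 = 92
W → P → G → S → N → V: 21+16+20+15+21 = 93
W → P → G → V → S → N: 21+16+18+14+15 = 84
W → P → G → V → N → S: 21+16+18+21+15 = 91
W → P → G → N → S → V: 21+16+7+15+14 = 73
W → P → G → N → V → S: 21+16+7+21+14 = 79
W → P → S → G → V → N: 21+4+20+18+21 = 84
W → P → S → G → N → V: 21+4+20+7+21 = 73
W → P → S → V → G → N: 21+4+14+18+7 = 64
W → P → S → V → N → G: 21+4+14+21+7 = 67
W → P → S → N → G → V: 21+4+15+7+18 = 65
W → P → S → N → V → G: 21+4+15+21+18 = 79
W → P → V → G → S → N: 21+10+18+20+15 = 84
W → P → V → G → N → S: 21+10+18+7+15 = 71
… (106 more)
W → G → N → S → P → V: 5+7+15+4+10 = 41  ← best
The minimum is 41.
One shortest path: W → G → N → S → P → V.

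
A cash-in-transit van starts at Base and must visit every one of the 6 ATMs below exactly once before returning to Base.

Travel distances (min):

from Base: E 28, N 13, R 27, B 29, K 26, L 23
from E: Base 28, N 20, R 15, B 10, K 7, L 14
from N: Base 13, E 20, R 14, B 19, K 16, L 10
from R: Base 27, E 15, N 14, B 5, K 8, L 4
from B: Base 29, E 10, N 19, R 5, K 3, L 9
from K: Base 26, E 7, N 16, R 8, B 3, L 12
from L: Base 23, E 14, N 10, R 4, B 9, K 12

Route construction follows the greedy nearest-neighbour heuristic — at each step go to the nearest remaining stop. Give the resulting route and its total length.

Nearest-neighbour total = 70 min; route Base → N → L → R → B → K → E → Base.

From Base: distances to unvisited — N=13, L=23, K=26, R=27, E=28, B=29. Nearest is N (13).
From N: distances to unvisited — L=10, R=14, K=16, B=19, E=20. Nearest is L (10).
From L: distances to unvisited — R=4, B=9, K=12, E=14. Nearest is R (4).
From R: distances to unvisited — B=5, K=8, E=15. Nearest is B (5).
From B: distances to unvisited — K=3, E=10. Nearest is K (3).
From K: distances to unvisited — E=7. Nearest is E (7).
Return E→Base: 28.
Total = 13 + 10 + 4 + 5 + 3 + 7 + 28 = 70.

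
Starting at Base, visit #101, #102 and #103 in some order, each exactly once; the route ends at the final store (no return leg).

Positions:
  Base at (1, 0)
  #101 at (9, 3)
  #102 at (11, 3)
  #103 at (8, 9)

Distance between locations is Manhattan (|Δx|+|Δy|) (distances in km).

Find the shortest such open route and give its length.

There are 3! = 6 possible orderings.
Base → #101 → #102 → #103: 11+2+9 = 22
Base → #101 → #103 → #102: 11+7+9 = 27
Base → #102 → #101 → #103: 13+2+7 = 22
Base → #102 → #103 → #101: 13+9+7 = 29
Base → #103 → #101 → #102: 16+7+2 = 25
Base → #103 → #102 → #101: 16+9+2 = 27
The minimum is 22.
One shortest path: Base → #101 → #102 → #103.

22 km — the minimum one-way total.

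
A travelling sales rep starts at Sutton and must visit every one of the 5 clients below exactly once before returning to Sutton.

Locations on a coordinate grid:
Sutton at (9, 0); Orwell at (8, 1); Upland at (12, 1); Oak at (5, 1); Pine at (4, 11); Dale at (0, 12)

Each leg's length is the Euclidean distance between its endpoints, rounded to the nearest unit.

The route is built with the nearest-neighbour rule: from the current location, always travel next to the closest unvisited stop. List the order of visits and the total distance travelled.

At Sutton the remaining stops are Orwell 1, Upland 3, Oak 4, Pine 12, Dale 15; go to Orwell.
At Orwell the remaining stops are Oak 3, Upland 4, Pine 11, Dale 14; go to Oak.
At Oak the remaining stops are Upland 7, Pine 10, Dale 12; go to Upland.
At Upland the remaining stops are Pine 13, Dale 16; go to Pine.
At Pine the remaining stops are Dale 4; go to Dale.
Return Dale→Sutton: 15.
Total = 1 + 3 + 7 + 13 + 4 + 15 = 43.

Total distance 43 via the nearest-neighbour route Sutton → Orwell → Oak → Upland → Pine → Dale → Sutton.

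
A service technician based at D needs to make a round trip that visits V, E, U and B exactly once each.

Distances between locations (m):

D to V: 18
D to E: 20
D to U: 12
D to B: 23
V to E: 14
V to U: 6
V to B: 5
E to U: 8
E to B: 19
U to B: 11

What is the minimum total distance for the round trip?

D→V→E→U→B→D: 18+14+8+11+23 = 74
D→V→E→B→U→D: 18+14+19+11+12 = 74
D→V→U→E→B→D: 18+6+8+19+23 = 74
D→V→U→B→E→D: 18+6+11+19+20 = 74
D→V→B→E→U→D: 18+5+19+8+12 = 62
D→V→B→U→E→D: 18+5+11+8+20 = 62
D→E→V→U→B→D: 20+14+6+11+23 = 74
D→E→V→B→U→D: 20+14+5+11+12 = 62
D→E→U→V→B→D: 20+8+6+5+23 = 62
D→E→B→V→U→D: 20+19+5+6+12 = 62
D→U→V→E→B→D: 12+6+14+19+23 = 74
D→U→E→V→B→D: 12+8+14+5+23 = 62
The minimum is 62.
One optimal route: D → V → B → E → U → D (or its reverse).

62 m — the shortest possible round trip.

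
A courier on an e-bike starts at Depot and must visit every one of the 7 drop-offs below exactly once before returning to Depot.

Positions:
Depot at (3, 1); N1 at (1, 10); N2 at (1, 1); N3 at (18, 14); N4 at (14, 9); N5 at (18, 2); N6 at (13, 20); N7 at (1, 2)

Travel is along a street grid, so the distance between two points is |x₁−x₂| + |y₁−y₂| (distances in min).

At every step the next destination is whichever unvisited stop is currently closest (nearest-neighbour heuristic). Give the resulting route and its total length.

Depot → [N2:2 / N7:3 / N1:11 / N5:16 / N4:19 / N3:28 / N6:29] → N2 (2)
N2 → [N7:1 / N1:9 / N5:18 / N4:21 / N3:30 / N6:31] → N7 (1)
N7 → [N1:8 / N5:17 / N4:20 / N3:29 / N6:30] → N1 (8)
N1 → [N4:14 / N3:21 / N6:22 / N5:25] → N4 (14)
N4 → [N3:9 / N5:11 / N6:12] → N3 (9)
N3 → [N6:11 / N5:12] → N6 (11)
N6 → [N5:23] → N5 (23)
Return N5→Depot: 16.
Total = 2 + 1 + 8 + 14 + 9 + 11 + 23 + 16 = 84.

Total distance 84 min via the nearest-neighbour route Depot → N2 → N7 → N1 → N4 → N3 → N6 → N5 → Depot.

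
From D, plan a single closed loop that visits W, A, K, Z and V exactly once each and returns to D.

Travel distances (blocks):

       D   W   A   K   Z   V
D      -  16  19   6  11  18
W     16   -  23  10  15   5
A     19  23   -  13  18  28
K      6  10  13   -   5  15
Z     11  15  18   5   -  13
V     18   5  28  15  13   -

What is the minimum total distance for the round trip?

Minimum total distance: 71 blocks.

There are 60 distinct closed tours to check (reversals are equivalent).
D - W - A - K - Z - V - D: 16+23+13+5+13+18 = 88
D - W - A - K - V - Z - D: 16+23+13+15+13+11 = 91
D - W - A - Z - K - V - D: 16+23+18+5+15+18 = 95
D - W - A - Z - V - K - D: 16+23+18+13+15+6 = 91
D - W - A - V - K - Z - D: 16+23+28+15+5+11 = 98
D - W - A - V - Z - K - D: 16+23+28+13+5+6 = 91
D - W - K - A - Z - V - D: 16+10+13+18+13+18 = 88
D - W - K - A - V - Z - D: 16+10+13+28+13+11 = 91
D - W - K - Z - A - V - D: 16+10+5+18+28+18 = 95
D - W - K - Z - V - A - D: 16+10+5+13+28+19 = 91
D - W - K - V - A - Z - D: 16+10+15+28+18+11 = 98
D - W - K - V - Z - A - D: 16+10+15+13+18+19 = 91
D - W - Z - A - K - V - D: 16+15+18+13+15+18 = 95
D - W - Z - A - V - K - D: 16+15+18+28+15+6 = 98
… (46 more)
D - W - V - Z - A - K - D: 16+5+13+18+13+6 = 71  ← best
The minimum is 71.
One optimal route: D → W → V → Z → A → K → D (or its reverse).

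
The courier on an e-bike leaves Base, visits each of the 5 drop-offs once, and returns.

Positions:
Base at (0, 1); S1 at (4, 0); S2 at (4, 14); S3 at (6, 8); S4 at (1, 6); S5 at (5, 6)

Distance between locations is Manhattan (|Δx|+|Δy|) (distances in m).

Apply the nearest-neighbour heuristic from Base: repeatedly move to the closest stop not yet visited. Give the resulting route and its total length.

From Base: distances to unvisited — S1=5, S4=6, S5=10, S3=13, S2=17. Nearest is S1 (5).
From S1: distances to unvisited — S5=7, S4=9, S3=10, S2=14. Nearest is S5 (7).
From S5: distances to unvisited — S3=3, S4=4, S2=9. Nearest is S3 (3).
From S3: distances to unvisited — S4=7, S2=8. Nearest is S4 (7).
From S4: distances to unvisited — S2=11. Nearest is S2 (11).
Return S2→Base: 17.
Total = 5 + 7 + 3 + 7 + 11 + 17 = 50.

Nearest-neighbour total = 50 m; route Base → S1 → S5 → S3 → S4 → S2 → Base.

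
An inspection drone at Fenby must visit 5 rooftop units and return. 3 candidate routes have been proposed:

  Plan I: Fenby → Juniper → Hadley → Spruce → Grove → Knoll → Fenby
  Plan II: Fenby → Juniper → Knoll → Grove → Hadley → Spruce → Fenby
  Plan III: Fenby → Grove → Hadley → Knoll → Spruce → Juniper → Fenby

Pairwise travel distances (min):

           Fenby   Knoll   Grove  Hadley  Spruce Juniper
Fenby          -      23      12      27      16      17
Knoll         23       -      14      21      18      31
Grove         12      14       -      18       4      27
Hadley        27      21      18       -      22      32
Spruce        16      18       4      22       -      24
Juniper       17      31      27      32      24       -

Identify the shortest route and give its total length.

Shortest is Plan III, total 110 min.

Plan I: 17 + 32 + 22 + 4 + 14 + 23 = 112
Plan II: 17 + 31 + 14 + 18 + 22 + 16 = 118
Plan III: 12 + 18 + 21 + 18 + 24 + 17 = 110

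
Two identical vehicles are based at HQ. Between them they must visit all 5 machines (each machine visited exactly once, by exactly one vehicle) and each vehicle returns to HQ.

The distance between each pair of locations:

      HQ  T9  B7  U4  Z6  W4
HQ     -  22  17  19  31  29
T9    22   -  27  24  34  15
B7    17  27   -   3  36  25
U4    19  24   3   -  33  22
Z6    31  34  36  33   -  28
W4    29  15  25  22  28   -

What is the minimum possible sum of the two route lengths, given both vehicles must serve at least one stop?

Try each way of splitting the stops between the two vehicles (each non-empty) and, for each split, find the best tour for each vehicle:
  {T9} + {B7, U4, Z6, W4}: 44 + 101 = 145
  {B7} + {T9, U4, Z6, W4}: 34 + 117 = 151
  {T9, B7} + {U4, Z6, W4}: 66 + 100 = 166
  {U4} + {T9, B7, Z6, W4}: 38 + 118 = 156
  {T9, U4} + {B7, Z6, W4}: 65 + 101 = 166
  {B7, U4} + {T9, Z6, W4}: 39 + 96 = 135
  … (15 splits in total)
Best: vehicle 1 HQ → B7 → U4 → HQ = 39; vehicle 2 HQ → T9 → W4 → Z6 → HQ = 96; combined 135.

Minimum combined distance: 135.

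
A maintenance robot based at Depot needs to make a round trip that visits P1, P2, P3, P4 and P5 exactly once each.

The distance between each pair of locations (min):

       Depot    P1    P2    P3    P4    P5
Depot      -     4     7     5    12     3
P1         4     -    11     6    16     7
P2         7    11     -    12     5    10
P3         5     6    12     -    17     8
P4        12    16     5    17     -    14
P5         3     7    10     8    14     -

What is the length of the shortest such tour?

44 min — the shortest possible round trip.

Depot → P1 → P2 → P3 → P4 → P5 → Depot: 4+11+12+17+14+3 = 61
Depot → P1 → P2 → P3 → P5 → P4 → Depot: 4+11+12+8+14+12 = 61
Depot → P1 → P2 → P4 → P3 → P5 → Depot: 4+11+5+17+8+3 = 48
Depot → P1 → P2 → P4 → P5 → P3 → Depot: 4+11+5+14+8+5 = 47
Depot → P1 → P2 → P5 → P3 → P4 → Depot: 4+11+10+8+17+12 = 62
Depot → P1 → P2 → P5 → P4 → P3 → Depot: 4+11+10+14+17+5 = 61
Depot → P1 → P3 → P2 → P4 → P5 → Depot: 4+6+12+5+14+3 = 44
Depot → P1 → P3 → P2 → P5 → P4 → Depot: 4+6+12+10+14+12 = 58
Depot → P1 → P3 → P4 → P2 → P5 → Depot: 4+6+17+5+10+3 = 45
Depot → P1 → P3 → P4 → P5 → P2 → Depot: 4+6+17+14+10+7 = 58
Depot → P1 → P3 → P5 → P2 → P4 → Depot: 4+6+8+10+5+12 = 45
Depot → P1 → P3 → P5 → P4 → P2 → Depot: 4+6+8+14+5+7 = 44
Depot → P1 → P4 → P2 → P3 → P5 → Depot: 4+16+5+12+8+3 = 48
Depot → P1 → P4 → P2 → P5 → P3 → Depot: 4+16+5+10+8+5 = 48
… (46 more)
The minimum is 44.
One optimal route: Depot → P1 → P3 → P2 → P4 → P5 → Depot (or its reverse).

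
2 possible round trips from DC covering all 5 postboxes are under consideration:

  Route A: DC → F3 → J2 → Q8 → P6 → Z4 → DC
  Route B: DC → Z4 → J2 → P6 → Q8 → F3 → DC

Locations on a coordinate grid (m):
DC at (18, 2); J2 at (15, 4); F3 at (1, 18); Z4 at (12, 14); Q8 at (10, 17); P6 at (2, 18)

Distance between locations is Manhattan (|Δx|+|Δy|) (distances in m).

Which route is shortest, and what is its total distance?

Shortest is Route B, total 110 m.

Route A: 33 + 28 + 18 + 9 + 14 + 18 = 120
Route B: 18 + 13 + 27 + 9 + 10 + 33 = 110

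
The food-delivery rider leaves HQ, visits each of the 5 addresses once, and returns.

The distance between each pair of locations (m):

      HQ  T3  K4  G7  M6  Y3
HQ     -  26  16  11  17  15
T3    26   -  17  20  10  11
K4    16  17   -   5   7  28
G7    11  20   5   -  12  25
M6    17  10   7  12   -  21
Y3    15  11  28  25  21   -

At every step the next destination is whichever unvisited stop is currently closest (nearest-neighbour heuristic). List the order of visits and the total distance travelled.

HQ → [G7:11 / Y3:15 / K4:16 / M6:17 / T3:26] → G7 (11)
G7 → [K4:5 / M6:12 / T3:20 / Y3:25] → K4 (5)
K4 → [M6:7 / T3:17 / Y3:28] → M6 (7)
M6 → [T3:10 / Y3:21] → T3 (10)
T3 → [Y3:11] → Y3 (11)
Return Y3→HQ: 15.
Total = 11 + 5 + 7 + 10 + 11 + 15 = 59.

59 m along HQ → G7 → K4 → M6 → T3 → Y3 → HQ.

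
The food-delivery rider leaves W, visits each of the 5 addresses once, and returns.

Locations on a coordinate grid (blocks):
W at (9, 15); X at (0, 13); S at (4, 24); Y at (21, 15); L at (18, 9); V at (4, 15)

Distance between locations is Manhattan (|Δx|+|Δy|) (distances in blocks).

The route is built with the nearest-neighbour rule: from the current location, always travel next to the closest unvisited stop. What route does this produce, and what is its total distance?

Nearest-neighbour total = 76 blocks; route W → V → X → S → Y → L → W.

At W the remaining stops are V 5, X 11, Y 12, S 14, L 15; go to V.
At V the remaining stops are X 6, S 9, Y 17, L 20; go to X.
At X the remaining stops are S 15, L 22, Y 23; go to S.
At S the remaining stops are Y 26, L 29; go to Y.
At Y the remaining stops are L 9; go to L.
Return L→W: 15.
Total = 5 + 6 + 15 + 26 + 9 + 15 = 76.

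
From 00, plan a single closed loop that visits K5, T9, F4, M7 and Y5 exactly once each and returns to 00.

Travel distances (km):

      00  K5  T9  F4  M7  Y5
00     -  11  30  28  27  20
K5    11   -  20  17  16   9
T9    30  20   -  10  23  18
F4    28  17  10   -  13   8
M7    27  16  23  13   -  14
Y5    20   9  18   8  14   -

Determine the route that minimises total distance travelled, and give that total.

Shortest round trip = 87 km.

There are 60 distinct closed tours to check (reversals are equivalent).
00→K5→T9→F4→M7→Y5→00: 11+20+10+13+14+20 = 88
00→K5→T9→F4→Y5→M7→00: 11+20+10+8+14+27 = 90
00→K5→T9→M7→F4→Y5→00: 11+20+23+13+8+20 = 95
00→K5→T9→M7→Y5→F4→00: 11+20+23+14+8+28 = 104
00→K5→T9→Y5→F4→M7→00: 11+20+18+8+13+27 = 97
00→K5→T9→Y5→M7→F4→00: 11+20+18+14+13+28 = 104
00→K5→F4→T9→M7→Y5→00: 11+17+10+23+14+20 = 95
00→K5→F4→T9→Y5→M7→00: 11+17+10+18+14+27 = 97
00→K5→F4→M7→T9→Y5→00: 11+17+13+23+18+20 = 102
00→K5→F4→M7→Y5→T9→00: 11+17+13+14+18+30 = 103
00→K5→F4→Y5→T9→M7→00: 11+17+8+18+23+27 = 104
00→K5→F4→Y5→M7→T9→00: 11+17+8+14+23+30 = 103
00→K5→M7→T9→F4→Y5→00: 11+16+23+10+8+20 = 88
00→K5→M7→T9→Y5→F4→00: 11+16+23+18+8+28 = 104
… (46 more)
00→K5→Y5→M7→F4→T9→00: 11+9+14+13+10+30 = 87  ← best
The minimum is 87.
One optimal route: 00 → K5 → Y5 → M7 → F4 → T9 → 00 (or its reverse).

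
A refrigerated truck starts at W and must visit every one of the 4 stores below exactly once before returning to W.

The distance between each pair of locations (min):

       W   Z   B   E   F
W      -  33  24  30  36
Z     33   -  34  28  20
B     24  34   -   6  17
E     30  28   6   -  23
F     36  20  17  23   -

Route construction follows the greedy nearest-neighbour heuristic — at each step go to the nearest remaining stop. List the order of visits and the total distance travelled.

From W: distances to unvisited — B=24, E=30, Z=33, F=36. Nearest is B (24).
From B: distances to unvisited — E=6, F=17, Z=34. Nearest is E (6).
From E: distances to unvisited — F=23, Z=28. Nearest is F (23).
From F: distances to unvisited — Z=20. Nearest is Z (20).
Return Z→W: 33.
Total = 24 + 6 + 23 + 20 + 33 = 106.

Total distance 106 min via the nearest-neighbour route W → B → E → F → Z → W.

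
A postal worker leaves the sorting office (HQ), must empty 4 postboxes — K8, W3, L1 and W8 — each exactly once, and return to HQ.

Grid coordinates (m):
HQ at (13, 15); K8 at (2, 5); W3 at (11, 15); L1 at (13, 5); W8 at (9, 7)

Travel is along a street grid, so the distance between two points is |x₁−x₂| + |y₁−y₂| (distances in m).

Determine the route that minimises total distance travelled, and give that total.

Shortest round trip = 42 m.

HQ - K8 - W3 - L1 - W8 - HQ: 21+19+12+6+12 = 70
HQ - K8 - W3 - W8 - L1 - HQ: 21+19+10+6+10 = 66
HQ - K8 - L1 - W3 - W8 - HQ: 21+11+12+10+12 = 66
HQ - K8 - L1 - W8 - W3 - HQ: 21+11+6+10+2 = 50
HQ - K8 - W8 - W3 - L1 - HQ: 21+9+10+12+10 = 62
HQ - K8 - W8 - L1 - W3 - HQ: 21+9+6+12+2 = 50
HQ - W3 - K8 - L1 - W8 - HQ: 2+19+11+6+12 = 50
HQ - W3 - K8 - W8 - L1 - HQ: 2+19+9+6+10 = 46
HQ - W3 - L1 - K8 - W8 - HQ: 2+12+11+9+12 = 46
HQ - W3 - W8 - K8 - L1 - HQ: 2+10+9+11+10 = 42
HQ - L1 - K8 - W3 - W8 - HQ: 10+11+19+10+12 = 62
HQ - L1 - W3 - K8 - W8 - HQ: 10+12+19+9+12 = 62
The minimum is 42.
One optimal route: HQ → W3 → W8 → K8 → L1 → HQ (or its reverse).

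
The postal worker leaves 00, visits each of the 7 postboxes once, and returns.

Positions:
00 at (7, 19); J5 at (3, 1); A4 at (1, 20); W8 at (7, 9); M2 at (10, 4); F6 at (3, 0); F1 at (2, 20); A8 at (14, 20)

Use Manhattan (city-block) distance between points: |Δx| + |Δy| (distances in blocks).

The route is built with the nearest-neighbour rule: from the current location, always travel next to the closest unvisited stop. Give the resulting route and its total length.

80 blocks along 00 → F1 → A4 → A8 → W8 → M2 → J5 → F6 → 00.

00 → [F1:6 / A4:7 / A8:8 / W8:10 / M2:18 / J5:22 / F6:23] → F1 (6)
F1 → [A4:1 / A8:12 / W8:16 / J5:20 / F6:21 / M2:24] → A4 (1)
A4 → [A8:13 / W8:17 / J5:21 / F6:22 / M2:25] → A8 (13)
A8 → [W8:18 / M2:20 / J5:30 / F6:31] → W8 (18)
W8 → [M2:8 / J5:12 / F6:13] → M2 (8)
M2 → [J5:10 / F6:11] → J5 (10)
J5 → [F6:1] → F6 (1)
Return F6→00: 23.
Total = 6 + 1 + 13 + 18 + 8 + 10 + 1 + 23 = 80.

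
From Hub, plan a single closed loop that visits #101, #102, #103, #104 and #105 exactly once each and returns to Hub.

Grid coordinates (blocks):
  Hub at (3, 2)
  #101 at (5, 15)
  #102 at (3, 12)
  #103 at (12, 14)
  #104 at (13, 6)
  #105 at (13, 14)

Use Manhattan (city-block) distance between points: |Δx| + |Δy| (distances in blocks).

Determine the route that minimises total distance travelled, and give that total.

46 blocks — the shortest possible round trip.

Hub-#101-#102-#103-#104-#105-Hub: 15+5+11+9+8+22 = 70
Hub-#101-#102-#103-#105-#104-Hub: 15+5+11+1+8+14 = 54
Hub-#101-#102-#104-#103-#105-Hub: 15+5+16+9+1+22 = 68
Hub-#101-#102-#104-#105-#103-Hub: 15+5+16+8+1+21 = 66
Hub-#101-#102-#105-#103-#104-Hub: 15+5+12+1+9+14 = 56
Hub-#101-#102-#105-#104-#103-Hub: 15+5+12+8+9+21 = 70
Hub-#101-#103-#102-#104-#105-Hub: 15+8+11+16+8+22 = 80
Hub-#101-#103-#102-#105-#104-Hub: 15+8+11+12+8+14 = 68
Hub-#101-#103-#104-#102-#105-Hub: 15+8+9+16+12+22 = 82
Hub-#101-#103-#104-#105-#102-Hub: 15+8+9+8+12+10 = 62
Hub-#101-#103-#105-#102-#104-Hub: 15+8+1+12+16+14 = 66
Hub-#101-#103-#105-#104-#102-Hub: 15+8+1+8+16+10 = 58
Hub-#101-#104-#102-#103-#105-Hub: 15+17+16+11+1+22 = 82
Hub-#101-#104-#102-#105-#103-Hub: 15+17+16+12+1+21 = 82
… (46 more)
Hub-#102-#101-#103-#105-#104-Hub: 10+5+8+1+8+14 = 46  ← best
The minimum is 46.
One optimal route: Hub → #102 → #101 → #103 → #105 → #104 → Hub (or its reverse).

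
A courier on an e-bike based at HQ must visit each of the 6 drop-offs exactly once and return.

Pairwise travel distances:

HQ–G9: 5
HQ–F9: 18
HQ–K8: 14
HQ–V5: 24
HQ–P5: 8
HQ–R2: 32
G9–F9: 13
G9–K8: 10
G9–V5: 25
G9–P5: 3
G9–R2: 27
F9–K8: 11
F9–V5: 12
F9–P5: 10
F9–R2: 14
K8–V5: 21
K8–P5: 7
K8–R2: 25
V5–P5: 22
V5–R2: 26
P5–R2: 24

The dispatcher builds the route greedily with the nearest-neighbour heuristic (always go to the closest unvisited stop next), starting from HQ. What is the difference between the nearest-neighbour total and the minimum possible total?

HQ: G9=5, P5=8, K8=14, F9=18, V5=24, R2=32 ⇒ G9
G9: P5=3, K8=10, F9=13, V5=25, R2=27 ⇒ P5
P5: K8=7, F9=10, V5=22, R2=24 ⇒ K8
K8: F9=11, V5=21, R2=25 ⇒ F9
F9: V5=12, R2=14 ⇒ V5
V5: R2=26 ⇒ R2
NN route HQ → G9 → P5 → K8 → F9 → V5 → R2 → HQ costs 96.
Optimal: HQ → G9 → P5 → K8 → F9 → R2 → V5 → HQ costs 90 (by enumerating all 360 distinct tours).
Excess = 96 − 90 = 6.

6 longer than the optimal tour.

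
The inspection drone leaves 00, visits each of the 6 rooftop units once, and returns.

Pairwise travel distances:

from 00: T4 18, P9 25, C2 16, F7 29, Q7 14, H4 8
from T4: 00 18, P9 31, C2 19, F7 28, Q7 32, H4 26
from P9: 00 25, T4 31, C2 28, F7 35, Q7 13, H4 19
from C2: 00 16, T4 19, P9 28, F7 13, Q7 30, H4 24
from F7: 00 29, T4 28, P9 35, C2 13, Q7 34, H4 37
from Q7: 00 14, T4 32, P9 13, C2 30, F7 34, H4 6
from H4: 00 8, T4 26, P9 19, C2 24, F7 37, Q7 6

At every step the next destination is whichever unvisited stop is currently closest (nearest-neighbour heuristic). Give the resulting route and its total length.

00 → [H4:8 / Q7:14 / C2:16 / T4:18 / P9:25 / F7:29] → H4 (8)
H4 → [Q7:6 / P9:19 / C2:24 / T4:26 / F7:37] → Q7 (6)
Q7 → [P9:13 / C2:30 / T4:32 / F7:34] → P9 (13)
P9 → [C2:28 / T4:31 / F7:35] → C2 (28)
C2 → [F7:13 / T4:19] → F7 (13)
F7 → [T4:28] → T4 (28)
Return T4→00: 18.
Total = 8 + 6 + 13 + 28 + 13 + 28 + 18 = 114.

114 along 00 → H4 → Q7 → P9 → C2 → F7 → T4 → 00.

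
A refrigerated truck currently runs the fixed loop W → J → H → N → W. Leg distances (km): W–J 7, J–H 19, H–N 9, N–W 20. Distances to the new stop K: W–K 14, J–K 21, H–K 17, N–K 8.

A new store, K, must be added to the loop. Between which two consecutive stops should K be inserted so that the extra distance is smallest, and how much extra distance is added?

Insertion cost between consecutive stops i–j is d(i,K) + d(K,j) − d(i,j):
  between W and J: 14 + 21 − 7 = 28
  between J and H: 21 + 17 − 19 = 19
  between H and N: 17 + 8 − 9 = 16
  between N and W: 8 + 14 − 20 = 2
Cheapest insertion is between N and W, adding 2.
New total = 55 + 2 = 57.

Adding 2 km by placing K on the N–W leg.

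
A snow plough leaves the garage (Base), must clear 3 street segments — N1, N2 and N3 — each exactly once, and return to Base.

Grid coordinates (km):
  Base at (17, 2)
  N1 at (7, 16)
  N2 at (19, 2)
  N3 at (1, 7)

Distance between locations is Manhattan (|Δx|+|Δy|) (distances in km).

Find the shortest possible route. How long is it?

Shortest round trip = 64 km.

Base - N1 - N2 - N3 - Base: 24+26+23+21 = 94
Base - N1 - N3 - N2 - Base: 24+15+23+2 = 64
Base - N2 - N1 - N3 - Base: 2+26+15+21 = 64
The minimum is 64.
One optimal route: Base → N1 → N3 → N2 → Base (or its reverse).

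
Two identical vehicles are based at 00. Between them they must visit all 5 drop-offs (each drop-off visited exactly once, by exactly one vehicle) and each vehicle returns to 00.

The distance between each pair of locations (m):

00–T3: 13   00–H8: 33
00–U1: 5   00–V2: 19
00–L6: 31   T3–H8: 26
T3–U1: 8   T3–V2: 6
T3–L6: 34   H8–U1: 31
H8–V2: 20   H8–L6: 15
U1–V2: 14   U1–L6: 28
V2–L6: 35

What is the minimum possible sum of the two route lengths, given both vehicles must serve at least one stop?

Try each way of splitting the stops between the two vehicles (each non-empty) and, for each split, find the best tour for each vehicle:
  {T3} + {H8, U1, V2, L6}: 26 + 85 = 111
  {H8} + {T3, U1, V2, L6}: 66 + 85 = 151
  {T3, H8} + {U1, V2, L6}: 72 + 85 = 157
  {U1} + {T3, H8, V2, L6}: 10 + 85 = 95
  {T3, U1} + {H8, V2, L6}: 26 + 85 = 111
  {H8, U1} + {T3, V2, L6}: 69 + 85 = 154
  … (15 splits in total)
Best: vehicle 1 00 → U1 → 00 = 10; vehicle 2 00 → T3 → V2 → H8 → L6 → 00 = 85; combined 95.

95 m — the smallest possible combined total.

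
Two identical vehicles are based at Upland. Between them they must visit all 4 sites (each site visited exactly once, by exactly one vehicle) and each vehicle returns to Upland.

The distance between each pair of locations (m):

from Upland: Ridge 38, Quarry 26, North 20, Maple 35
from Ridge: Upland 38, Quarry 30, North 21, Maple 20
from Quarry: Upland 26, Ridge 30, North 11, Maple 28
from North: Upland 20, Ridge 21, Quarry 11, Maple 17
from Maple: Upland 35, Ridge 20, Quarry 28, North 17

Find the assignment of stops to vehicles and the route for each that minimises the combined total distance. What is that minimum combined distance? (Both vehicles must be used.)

Check every non-empty split of the stops between the two vehicles; for each half take its own optimal tour:
  {Ridge} + {Quarry, North, Maple}: 76 + 89 = 165
  {Quarry} + {Ridge, North, Maple}: 52 + 95 = 147
  {Ridge, Quarry} + {North, Maple}: 94 + 72 = 166
  {North} + {Ridge, Quarry, Maple}: 40 + 111 = 151
  {Ridge, North} + {Quarry, Maple}: 79 + 89 = 168
  {Quarry, North} + {Ridge, Maple}: 57 + 93 = 150
  … (7 splits in total)
Best: vehicle 1 Upland → Quarry → Upland = 52; vehicle 2 Upland → Ridge → Maple → North → Upland = 95; combined 147.

147 m — the smallest possible combined total.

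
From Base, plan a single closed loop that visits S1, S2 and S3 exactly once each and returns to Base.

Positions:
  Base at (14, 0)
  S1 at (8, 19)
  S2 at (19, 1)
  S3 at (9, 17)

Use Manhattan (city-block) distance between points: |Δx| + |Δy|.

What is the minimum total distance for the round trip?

There are 3 distinct closed tours to check (reversals are equivalent).
Base - S1 - S2 - S3 - Base: 25+29+26+22 = 102
Base - S1 - S3 - S2 - Base: 25+3+26+6 = 60
Base - S2 - S1 - S3 - Base: 6+29+3+22 = 60
The minimum is 60.
One optimal route: Base → S1 → S3 → S2 → Base (or its reverse).

60 — the shortest possible round trip.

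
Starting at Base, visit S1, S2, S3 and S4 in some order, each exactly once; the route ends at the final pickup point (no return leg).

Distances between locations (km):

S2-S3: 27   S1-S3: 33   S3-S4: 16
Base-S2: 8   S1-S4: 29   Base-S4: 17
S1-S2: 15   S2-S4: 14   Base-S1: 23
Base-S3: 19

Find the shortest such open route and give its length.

There are 4! = 24 possible orderings.
Base→S1→S2→S3→S4: 23+15+27+16 = 81
Base→S1→S2→S4→S3: 23+15+14+16 = 68
Base→S1→S3→S2→S4: 23+33+27+14 = 97
Base→S1→S3→S4→S2: 23+33+16+14 = 86
Base→S1→S4→S2→S3: 23+29+14+27 = 93
Base→S1→S4→S3→S2: 23+29+16+27 = 95
Base→S2→S1→S3→S4: 8+15+33+16 = 72
Base→S2→S1→S4→S3: 8+15+29+16 = 68
Base→S2→S3→S1→S4: 8+27+33+29 = 97
Base→S2→S3→S4→S1: 8+27+16+29 = 80
Base→S2→S4→S1→S3: 8+14+29+33 = 84
Base→S2→S4→S3→S1: 8+14+16+33 = 71
Base→S3→S1→S2→S4: 19+33+15+14 = 81
Base→S3→S1→S4→S2: 19+33+29+14 = 95
… (10 more)
Base→S3→S4→S2→S1: 19+16+14+15 = 64  ← best
The minimum is 64.
One shortest path: Base → S3 → S4 → S2 → S1.

Shortest open route: 64 km.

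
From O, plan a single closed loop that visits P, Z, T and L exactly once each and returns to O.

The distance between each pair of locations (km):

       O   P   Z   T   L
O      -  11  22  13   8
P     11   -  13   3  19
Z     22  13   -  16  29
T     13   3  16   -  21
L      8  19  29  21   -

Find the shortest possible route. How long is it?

Shortest round trip = 66 km.

There are 12 distinct closed tours to check (reversals are equivalent).
O→P→Z→T→L→O: 11+13+16+21+8 = 69
O→P→Z→L→T→O: 11+13+29+21+13 = 87
O→P→T→Z→L→O: 11+3+16+29+8 = 67
O→P→T→L→Z→O: 11+3+21+29+22 = 86
O→P→L→Z→T→O: 11+19+29+16+13 = 88
O→P→L→T→Z→O: 11+19+21+16+22 = 89
O→Z→P→T→L→O: 22+13+3+21+8 = 67
O→Z→P→L→T→O: 22+13+19+21+13 = 88
O→Z→T→P→L→O: 22+16+3+19+8 = 68
O→Z→L→P→T→O: 22+29+19+3+13 = 86
O→T→P→Z→L→O: 13+3+13+29+8 = 66
O→T→Z→P→L→O: 13+16+13+19+8 = 69
The minimum is 66.
One optimal route: O → T → P → Z → L → O (or its reverse).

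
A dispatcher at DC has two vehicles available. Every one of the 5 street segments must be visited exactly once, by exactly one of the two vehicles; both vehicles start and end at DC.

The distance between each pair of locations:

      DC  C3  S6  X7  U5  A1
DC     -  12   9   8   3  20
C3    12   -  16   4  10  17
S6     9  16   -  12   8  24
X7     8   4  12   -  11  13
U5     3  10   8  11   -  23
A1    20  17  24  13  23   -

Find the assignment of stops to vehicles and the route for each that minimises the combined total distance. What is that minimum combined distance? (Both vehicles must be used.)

There are 2^4 − 1 = 15 ways to divide the 5 stops into two non-empty groups. For each, the best each vehicle can do is its own shortest tour through its group:
  {C3} + {S6, X7, U5, A1}: 24 + 56 = 80
  {S6} + {C3, X7, U5, A1}: 18 + 50 = 68
  {C3, S6} + {X7, U5, A1}: 37 + 47 = 84
  {X7} + {C3, S6, U5, A1}: 16 + 63 = 79
  {C3, X7} + {S6, U5, A1}: 24 + 55 = 79
  {S6, X7} + {C3, U5, A1}: 29 + 50 = 79
  … (15 splits in total)
Best: vehicle 1 DC → S6 → DC = 18; vehicle 2 DC → U5 → C3 → X7 → A1 → DC = 50; combined 68.

Minimum combined distance: 68.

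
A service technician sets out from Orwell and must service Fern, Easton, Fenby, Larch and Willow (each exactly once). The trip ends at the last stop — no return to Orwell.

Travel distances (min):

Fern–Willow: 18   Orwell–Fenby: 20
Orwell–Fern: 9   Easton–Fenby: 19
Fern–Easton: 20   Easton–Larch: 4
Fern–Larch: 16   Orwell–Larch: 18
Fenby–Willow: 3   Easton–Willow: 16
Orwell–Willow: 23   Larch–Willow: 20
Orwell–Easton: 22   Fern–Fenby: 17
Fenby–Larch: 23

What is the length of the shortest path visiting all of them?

There are 5! = 120 possible orderings.
Orwell → Fern → Easton → Fenby → Larch → Willow: 9+20+19+23+20 = 91
Orwell → Fern → Easton → Fenby → Willow → Larch: 9+20+19+3+20 = 71
Orwell → Fern → Easton → Larch → Fenby → Willow: 9+20+4+23+3 = 59
Orwell → Fern → Easton → Larch → Willow → Fenby: 9+20+4+20+3 = 56
Orwell → Fern → Easton → Willow → Fenby → Larch: 9+20+16+3+23 = 71
Orwell → Fern → Easton → Willow → Larch → Fenby: 9+20+16+20+23 = 88
Orwell → Fern → Fenby → Easton → Larch → Willow: 9+17+19+4+20 = 69
Orwell → Fern → Fenby → Easton → Willow → Larch: 9+17+19+16+20 = 81
Orwell → Fern → Fenby → Larch → Easton → Willow: 9+17+23+4+16 = 69
Orwell → Fern → Fenby → Larch → Willow → Easton: 9+17+23+20+16 = 85
Orwell → Fern → Fenby → Willow → Easton → Larch: 9+17+3+16+4 = 49
Orwell → Fern → Fenby → Willow → Larch → Easton: 9+17+3+20+4 = 53
Orwell → Fern → Larch → Easton → Fenby → Willow: 9+16+4+19+3 = 51
Orwell → Fern → Larch → Easton → Willow → Fenby: 9+16+4+16+3 = 48
… (106 more)
The minimum is 48.
One shortest path: Orwell → Fern → Larch → Easton → Willow → Fenby.

Minimum one-way distance = 48 min.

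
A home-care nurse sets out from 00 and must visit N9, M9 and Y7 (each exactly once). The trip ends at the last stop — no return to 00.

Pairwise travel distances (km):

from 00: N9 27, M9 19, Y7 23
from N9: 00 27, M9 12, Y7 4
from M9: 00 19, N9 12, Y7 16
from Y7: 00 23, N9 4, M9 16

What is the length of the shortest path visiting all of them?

Minimum one-way distance = 35 km.

There are 3! = 6 possible orderings.
00 - N9 - M9 - Y7: 27+12+16 = 55
00 - N9 - Y7 - M9: 27+4+16 = 47
00 - M9 - N9 - Y7: 19+12+4 = 35
00 - M9 - Y7 - N9: 19+16+4 = 39
00 - Y7 - N9 - M9: 23+4+12 = 39
00 - Y7 - M9 - N9: 23+16+12 = 51
The minimum is 35.
One shortest path: 00 → M9 → N9 → Y7.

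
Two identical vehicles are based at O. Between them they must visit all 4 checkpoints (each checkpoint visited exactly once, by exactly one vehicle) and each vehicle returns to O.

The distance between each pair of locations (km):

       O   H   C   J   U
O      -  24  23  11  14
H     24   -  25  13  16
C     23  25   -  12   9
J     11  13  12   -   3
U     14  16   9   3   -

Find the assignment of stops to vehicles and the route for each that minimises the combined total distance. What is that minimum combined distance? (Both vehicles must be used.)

Try each way of splitting the stops between the two vehicles (each non-empty) and, for each split, find the best tour for each vehicle:
  {H} + {C, J, U}: 48 + 46 = 94
  {C} + {H, J, U}: 46 + 54 = 100
  {H, C} + {J, U}: 72 + 28 = 100
  {J} + {H, C, U}: 22 + 72 = 94
  {H, J} + {C, U}: 48 + 46 = 94
  {C, J} + {H, U}: 46 + 54 = 100
  … (7 splits in total)
Best: vehicle 1 O → H → O = 48; vehicle 2 O → C → U → J → O = 46; combined 94.

Minimum combined distance: 94 km.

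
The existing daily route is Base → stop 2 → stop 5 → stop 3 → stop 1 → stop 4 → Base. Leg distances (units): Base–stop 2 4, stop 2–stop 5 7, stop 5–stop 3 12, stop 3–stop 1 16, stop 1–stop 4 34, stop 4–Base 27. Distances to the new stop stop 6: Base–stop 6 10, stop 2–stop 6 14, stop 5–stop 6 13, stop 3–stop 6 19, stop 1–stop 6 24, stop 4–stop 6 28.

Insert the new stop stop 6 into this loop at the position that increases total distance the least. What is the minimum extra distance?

Insertion cost between consecutive stops i–j is d(i,stop 6) + d(stop 6,j) − d(i,j):
  between Base and stop 2: 10 + 14 − 4 = 20
  between stop 2 and stop 5: 14 + 13 − 7 = 20
  between stop 5 and stop 3: 13 + 19 − 12 = 20
  between stop 3 and stop 1: 19 + 24 − 16 = 27
  between stop 1 and stop 4: 24 + 28 − 34 = 18
  between stop 4 and Base: 28 + 10 − 27 = 11
Cheapest insertion is between stop 4 and Base, adding 11.
New total = 100 + 11 = 111.

Minimum extra distance: 11, inserting stop 6 between stop 4 and Base.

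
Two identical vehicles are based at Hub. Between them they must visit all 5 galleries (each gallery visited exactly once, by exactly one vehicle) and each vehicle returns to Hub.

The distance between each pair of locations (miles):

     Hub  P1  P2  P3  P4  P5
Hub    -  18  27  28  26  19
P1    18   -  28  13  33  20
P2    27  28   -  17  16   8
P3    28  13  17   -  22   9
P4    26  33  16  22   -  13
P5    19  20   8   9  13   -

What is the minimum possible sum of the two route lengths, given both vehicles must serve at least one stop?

Check every non-empty split of the stops between the two vehicles; for each half take its own optimal tour:
  {P1} + {P2, P3, P4, P5}: 36 + 87 = 123
  {P2} + {P1, P3, P4, P5}: 54 + 79 = 133
  {P1, P2} + {P3, P4, P5}: 73 + 76 = 149
  {P3} + {P1, P2, P4, P5}: 56 + 88 = 144
  {P1, P3} + {P2, P4, P5}: 59 + 69 = 128
  {P2, P3} + {P1, P4, P5}: 72 + 77 = 149
  … (15 splits in total)
Best: vehicle 1 Hub → P1 → Hub = 36; vehicle 2 Hub → P3 → P5 → P2 → P4 → Hub = 87; combined 123.

Minimum combined distance: 123 miles.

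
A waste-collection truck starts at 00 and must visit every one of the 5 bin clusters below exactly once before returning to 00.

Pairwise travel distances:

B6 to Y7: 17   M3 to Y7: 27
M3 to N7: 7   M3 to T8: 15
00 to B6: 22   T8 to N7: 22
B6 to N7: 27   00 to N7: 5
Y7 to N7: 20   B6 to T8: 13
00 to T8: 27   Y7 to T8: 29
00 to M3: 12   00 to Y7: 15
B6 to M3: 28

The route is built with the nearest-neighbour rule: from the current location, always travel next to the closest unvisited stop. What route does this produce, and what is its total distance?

00 → [N7:5 / M3:12 / Y7:15 / B6:22 / T8:27] → N7 (5)
N7 → [M3:7 / Y7:20 / T8:22 / B6:27] → M3 (7)
M3 → [T8:15 / Y7:27 / B6:28] → T8 (15)
T8 → [B6:13 / Y7:29] → B6 (13)
B6 → [Y7:17] → Y7 (17)
Return Y7→00: 15.
Total = 5 + 7 + 15 + 13 + 17 + 15 = 72.

Nearest-neighbour total = 72; route 00 → N7 → M3 → T8 → B6 → Y7 → 00.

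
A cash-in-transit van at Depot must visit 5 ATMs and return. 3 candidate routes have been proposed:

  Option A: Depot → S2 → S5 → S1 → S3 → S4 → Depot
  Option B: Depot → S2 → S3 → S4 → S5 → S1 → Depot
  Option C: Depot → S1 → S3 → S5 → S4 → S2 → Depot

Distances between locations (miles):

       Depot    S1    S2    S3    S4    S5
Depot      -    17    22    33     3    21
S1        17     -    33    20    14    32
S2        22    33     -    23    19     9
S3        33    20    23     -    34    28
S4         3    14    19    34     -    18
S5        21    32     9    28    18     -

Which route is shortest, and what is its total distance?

Option A: 22 + 9 + 32 + 20 + 34 + 3 = 120
Option B: 22 + 23 + 34 + 18 + 32 + 17 = 146
Option C: 17 + 20 + 28 + 18 + 19 + 22 = 124

120 miles — Option A is the shortest.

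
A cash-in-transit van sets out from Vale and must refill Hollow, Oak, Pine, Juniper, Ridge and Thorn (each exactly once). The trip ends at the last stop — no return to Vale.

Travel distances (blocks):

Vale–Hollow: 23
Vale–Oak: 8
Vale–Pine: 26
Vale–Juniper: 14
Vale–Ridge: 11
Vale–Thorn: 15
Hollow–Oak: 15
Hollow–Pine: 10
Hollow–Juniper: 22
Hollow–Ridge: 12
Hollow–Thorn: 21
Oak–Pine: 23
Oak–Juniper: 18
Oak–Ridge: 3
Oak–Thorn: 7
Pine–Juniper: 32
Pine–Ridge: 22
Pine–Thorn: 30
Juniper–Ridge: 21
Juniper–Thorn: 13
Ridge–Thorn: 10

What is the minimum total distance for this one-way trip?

There are 6! = 720 possible orderings.
Vale → Hollow → Oak → Pine → Juniper → Ridge → Thorn: 23+15+23+32+21+10 = 124
Vale → Hollow → Oak → Pine → Juniper → Thorn → Ridge: 23+15+23+32+13+10 = 116
Vale → Hollow → Oak → Pine → Ridge → Juniper → Thorn: 23+15+23+22+21+13 = 117
Vale → Hollow → Oak → Pine → Ridge → Thorn → Juniper: 23+15+23+22+10+13 = 106
Vale → Hollow → Oak → Pine → Thorn → Juniper → Ridge: 23+15+23+30+13+21 = 125
Vale → Hollow → Oak → Pine → Thorn → Ridge → Juniper: 23+15+23+30+10+21 = 122
Vale → Hollow → Oak → Juniper → Pine → Ridge → Thorn: 23+15+18+32+22+10 = 120
Vale → Hollow → Oak → Juniper → Pine → Thorn → Ridge: 23+15+18+32+30+10 = 128
… (712 more)
Vale → Juniper → Thorn → Oak → Ridge → Hollow → Pine: 14+13+7+3+12+10 = 59  ← best
The minimum is 59.
One shortest path: Vale → Juniper → Thorn → Oak → Ridge → Hollow → Pine.

Shortest open route: 59 blocks.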